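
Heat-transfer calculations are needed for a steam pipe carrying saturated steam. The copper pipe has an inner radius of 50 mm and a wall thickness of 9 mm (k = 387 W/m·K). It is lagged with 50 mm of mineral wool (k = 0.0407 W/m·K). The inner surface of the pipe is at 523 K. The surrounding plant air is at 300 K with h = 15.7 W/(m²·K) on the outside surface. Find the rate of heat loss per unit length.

q′ ≈ 89.4 W/m

For a radial system each layer contributes R = ln(r_out/r_in)/(2πkL); films add R = 1/(hA).
R_copper pipe wall = ln(59/50)/(2π×387×1) = 6.807×10^-5 K/W
R_mineral wool = ln(109/59)/(2π×0.0407×1) = 2.4 K/W
R_outer film = 1/(h_o·2πr_oL) = 1/(15.7×2π×0.109×1) = 0.093 K/W
R_total = 2.493 K/W
Q = ΔT/R_total = 223/2.493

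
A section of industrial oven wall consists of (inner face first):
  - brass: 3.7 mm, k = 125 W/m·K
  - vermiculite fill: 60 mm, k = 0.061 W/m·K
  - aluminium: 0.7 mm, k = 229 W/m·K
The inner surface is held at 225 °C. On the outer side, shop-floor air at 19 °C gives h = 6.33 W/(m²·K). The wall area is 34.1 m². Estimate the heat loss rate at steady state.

Q ≈ 6150 W

Thermal resistances in series:
R_brass = L/(kA) = 0.0037/(125×34.1) = 8.68×10^-7 K/W
R_vermiculite fill = L/(kA) = 0.06/(0.061×34.1) = 0.02884 K/W
R_aluminium = L/(kA) = 0.0007/(229×34.1) = 8.964×10^-8 K/W
R_outer film = 1/(h_o·A) = 1/(6.33×34.1) = 0.004633 K/W
R_total = 0.03348 K/W
Q = ΔT / R_total = 206 / 0.03348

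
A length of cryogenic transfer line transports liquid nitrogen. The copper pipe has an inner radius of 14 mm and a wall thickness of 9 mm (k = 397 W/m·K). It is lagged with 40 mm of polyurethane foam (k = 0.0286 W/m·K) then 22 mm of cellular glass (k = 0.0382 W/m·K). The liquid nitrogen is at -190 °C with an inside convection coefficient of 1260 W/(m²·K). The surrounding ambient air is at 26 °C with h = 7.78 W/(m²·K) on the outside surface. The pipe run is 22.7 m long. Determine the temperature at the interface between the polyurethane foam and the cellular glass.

Cylindrical conduction, so R = ln(r₂/r₁)/(2πkL) per layer, in series:
R_inner film = 1/(h_i·2πr₁L) = 1/(1260×2π×0.014×22.7) = 3.975×10^-4 K/W
R_copper pipe wall = ln(23/14)/(2π×397×22.7) = 8.767×10^-6 K/W
R_polyurethane foam = ln(63/23)/(2π×0.0286×22.7) = 0.247 K/W
R_cellular glass = ln(85/63)/(2π×0.0382×22.7) = 0.05497 K/W
R_outer film = 1/(h_o·2πr_oL) = 1/(7.78×2π×0.085×22.7) = 0.0106 K/W
R_total = 0.313 K/W
Q = ΔT/R_total = 216/0.313
Q = 690 W
T_interface = T_inner + Q·ΣR(inner→interface) = -190 + 690×0.2474

T ≈ -19.3 °C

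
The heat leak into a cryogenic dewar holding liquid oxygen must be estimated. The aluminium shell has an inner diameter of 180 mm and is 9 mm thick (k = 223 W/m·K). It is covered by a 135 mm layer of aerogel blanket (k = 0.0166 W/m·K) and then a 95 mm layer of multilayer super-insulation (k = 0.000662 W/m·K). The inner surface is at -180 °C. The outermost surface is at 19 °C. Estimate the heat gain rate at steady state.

Spherical conduction: R = (1/r_in − 1/r_out)/(4πk) per layer; series-sum.
R_aluminium shell = (1/0.09 − 1/0.099)/(4π×223) = 3.605×10^-4 K/W
R_aerogel blanket = (1/0.099 − 1/0.234)/(4π×0.0166) = 27.94 K/W
R_multilayer super-insulation = (1/0.234 − 1/0.329)/(4π×0.000662) = 148.3 K/W
R_total = 176.3 K/W
Q = ΔT/R_total = 199/176.3

Q ≈ 1.13 W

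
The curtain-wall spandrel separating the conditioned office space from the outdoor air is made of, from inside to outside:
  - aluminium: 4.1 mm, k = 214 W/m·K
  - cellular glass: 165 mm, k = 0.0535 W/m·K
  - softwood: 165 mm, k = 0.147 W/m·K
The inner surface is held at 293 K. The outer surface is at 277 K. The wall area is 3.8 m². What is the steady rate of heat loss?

Using the resistance-network approach (series):
R_aluminium = L/(kA) = 0.0041/(214×3.8) = 5.042×10^-6 K/W
R_cellular glass = L/(kA) = 0.165/(0.0535×3.8) = 0.8116 K/W
R_softwood = L/(kA) = 0.165/(0.147×3.8) = 0.2954 K/W
R_total = 1.107 K/W
Q = ΔT / R_total = 16 / 1.107

Q ≈ 14.5 W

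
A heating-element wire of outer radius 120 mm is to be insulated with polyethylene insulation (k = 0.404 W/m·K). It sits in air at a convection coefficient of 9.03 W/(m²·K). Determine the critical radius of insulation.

For a cylinder r_cr = k/h = 0.404/9.03
r_cr = 44.7 mm; since the bare radius (120 mm) is above r_cr, any added insulation will reduce heat loss.

r_cr ≈ 44.7 mm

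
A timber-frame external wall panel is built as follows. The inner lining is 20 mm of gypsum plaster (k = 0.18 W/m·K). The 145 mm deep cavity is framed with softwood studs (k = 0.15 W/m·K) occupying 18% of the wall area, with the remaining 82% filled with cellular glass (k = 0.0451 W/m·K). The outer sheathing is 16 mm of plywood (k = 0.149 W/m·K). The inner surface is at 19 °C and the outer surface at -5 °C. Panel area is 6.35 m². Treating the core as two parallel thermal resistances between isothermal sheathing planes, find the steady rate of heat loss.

Q ≈ 61.3 W

Sheathing layers in series; stud and cavity paths in parallel between them.
R_inner = 0.02/(0.18×6.35) = 0.0175 K/W
R_stud  = 0.145/(0.15×0.18×6.35) = 0.8457 K/W
R_cav   = 0.145/(0.0451×0.82×6.35) = 0.6175 K/W
1/R_core = 1/R_stud + 1/R_cav → R_core = 0.3569 K/W
R_outer = 0.016/(0.149×6.35) = 0.01691 K/W
R_total = 0.3913 K/W
Q = ΔT/R_total = 24/0.3913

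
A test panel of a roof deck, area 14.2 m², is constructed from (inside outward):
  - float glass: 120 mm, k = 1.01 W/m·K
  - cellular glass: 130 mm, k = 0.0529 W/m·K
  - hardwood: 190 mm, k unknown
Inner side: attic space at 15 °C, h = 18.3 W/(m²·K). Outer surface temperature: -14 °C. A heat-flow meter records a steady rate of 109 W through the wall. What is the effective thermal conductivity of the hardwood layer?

k ≈ 0.166 W/(m·K)

Series thermal resistances:
R_inner film = 1/(h_i·A) = 1/(18.3×14.2) = 0.003848 K/W
R_float glass = L/(kA) = 0.12/(1.01×14.2) = 0.008367 K/W
R_cellular glass = L/(kA) = 0.13/(0.0529×14.2) = 0.1731 K/W
Sum of known resistances R_other = 0.1853 K/W
Total R = ΔT/Q = 29/109 = 0.2661 K/W
R_hardwood = R_total − R_other = 0.08078 K/W
k = L/(R·A) = 0.19/(0.08078×14.2)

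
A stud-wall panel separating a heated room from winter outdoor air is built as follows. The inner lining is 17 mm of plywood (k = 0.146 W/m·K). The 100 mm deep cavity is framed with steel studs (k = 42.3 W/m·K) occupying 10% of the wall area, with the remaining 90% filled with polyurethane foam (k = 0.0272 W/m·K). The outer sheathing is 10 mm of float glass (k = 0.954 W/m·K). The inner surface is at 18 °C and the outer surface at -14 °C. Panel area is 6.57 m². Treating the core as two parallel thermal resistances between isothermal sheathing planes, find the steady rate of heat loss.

Sheathing layers in series; stud and cavity paths in parallel between them.
R_inner = 0.017/(0.146×6.57) = 0.01772 K/W
R_stud  = 0.1/(42.3×0.1×6.57) = 0.003598 K/W
R_cav   = 0.1/(0.0272×0.9×6.57) = 0.6218 K/W
1/R_core = 1/R_stud + 1/R_cav → R_core = 0.003578 K/W
R_outer = 0.01/(0.954×6.57) = 0.001595 K/W
R_total = 0.0229 K/W
Q = ΔT/R_total = 32/0.0229

Q ≈ 1400 W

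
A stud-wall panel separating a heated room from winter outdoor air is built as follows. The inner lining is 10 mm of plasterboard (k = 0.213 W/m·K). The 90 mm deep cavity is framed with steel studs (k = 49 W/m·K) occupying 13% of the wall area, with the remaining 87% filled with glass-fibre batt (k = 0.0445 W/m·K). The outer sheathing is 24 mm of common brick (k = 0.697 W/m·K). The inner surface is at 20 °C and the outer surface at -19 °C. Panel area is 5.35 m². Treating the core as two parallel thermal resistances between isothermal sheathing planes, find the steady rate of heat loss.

Sheathing layers in series; stud and cavity paths in parallel between them.
R_inner = 0.01/(0.213×5.35) = 0.008775 K/W
R_stud  = 0.09/(49×0.13×5.35) = 0.002641 K/W
R_cav   = 0.09/(0.0445×0.87×5.35) = 0.4345 K/W
1/R_core = 1/R_stud + 1/R_cav → R_core = 0.002625 K/W
R_outer = 0.024/(0.697×5.35) = 0.006436 K/W
R_total = 0.01784 K/W
Q = ΔT/R_total = 39/0.01784

Q ≈ 2190 W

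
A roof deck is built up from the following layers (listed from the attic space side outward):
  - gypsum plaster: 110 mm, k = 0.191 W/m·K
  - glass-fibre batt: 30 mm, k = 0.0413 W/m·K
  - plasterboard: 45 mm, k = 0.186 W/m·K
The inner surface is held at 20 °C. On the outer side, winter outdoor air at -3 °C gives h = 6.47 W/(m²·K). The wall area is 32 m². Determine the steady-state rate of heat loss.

Model the wall as resistances in series:
R_gypsum plaster = L/(kA) = 0.11/(0.191×32) = 0.018 K/W
R_glass-fibre batt = L/(kA) = 0.03/(0.0413×32) = 0.0227 K/W
R_plasterboard = L/(kA) = 0.045/(0.186×32) = 0.00756 K/W
R_outer film = 1/(h_o·A) = 1/(6.47×32) = 0.00483 K/W
R_total = 0.05309 K/W
Q = ΔT / R_total = 23 / 0.05309

Q ≈ 433 W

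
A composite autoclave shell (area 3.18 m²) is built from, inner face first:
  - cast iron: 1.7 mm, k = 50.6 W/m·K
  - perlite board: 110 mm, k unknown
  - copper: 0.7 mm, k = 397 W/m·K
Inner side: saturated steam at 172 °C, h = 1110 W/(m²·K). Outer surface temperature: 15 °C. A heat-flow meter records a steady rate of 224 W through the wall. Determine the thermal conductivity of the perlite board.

k ≈ 0.0494 W/(m·K)

Model the wall as resistances in series:
R_inner film = 1/(h_i·A) = 1/(1110×3.18) = 2.833×10^-4 K/W
R_cast iron = L/(kA) = 0.0017/(50.6×3.18) = 1.057×10^-5 K/W
R_copper = L/(kA) = 0.0007/(397×3.18) = 5.545×10^-7 K/W
Sum of known resistances R_other = 2.944×10^-4 K/W
Total R = ΔT/Q = 157/224 = 0.7009 K/W
R_perlite board = R_total − R_other = 0.7006 K/W
k = L/(R·A) = 0.11/(0.7006×3.18)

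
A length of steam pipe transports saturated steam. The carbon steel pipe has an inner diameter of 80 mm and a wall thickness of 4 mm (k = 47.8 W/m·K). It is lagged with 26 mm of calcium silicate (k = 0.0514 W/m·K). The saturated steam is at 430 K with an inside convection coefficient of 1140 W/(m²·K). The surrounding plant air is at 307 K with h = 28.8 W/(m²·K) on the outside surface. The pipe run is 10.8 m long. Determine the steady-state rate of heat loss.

Treating each annulus and film as a series resistance:
R_inner film = 1/(h_i·2πr₁L) = 1/(1140×2π×0.04×10.8) = 3.232×10^-4 K/W
R_carbon steel pipe wall = ln(44/40)/(2π×47.8×10.8) = 2.938×10^-5 K/W
R_calcium silicate = ln(70/44)/(2π×0.0514×10.8) = 0.1331 K/W
R_outer film = 1/(h_o·2πr_oL) = 1/(28.8×2π×0.07×10.8) = 0.00731 K/W
R_total = 0.1408 K/W
Q = ΔT/R_total = 123/0.1408

Q ≈ 874 W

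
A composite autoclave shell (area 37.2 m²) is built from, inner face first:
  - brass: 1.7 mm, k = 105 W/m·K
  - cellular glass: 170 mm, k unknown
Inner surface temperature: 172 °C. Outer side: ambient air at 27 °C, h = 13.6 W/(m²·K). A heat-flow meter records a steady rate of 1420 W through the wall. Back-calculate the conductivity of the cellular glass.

k ≈ 0.0456 W/(m·K)

Series thermal resistances:
R_brass = L/(kA) = 0.0017/(105×37.2) = 4.352×10^-7 K/W
R_outer film = 1/(h_o·A) = 1/(13.6×37.2) = 0.001977 K/W
Sum of known resistances R_other = 0.001977 K/W
Total R = ΔT/Q = 145/1420 = 0.1021 K/W
R_cellular glass = R_total − R_other = 0.1001 K/W
k = L/(R·A) = 0.17/(0.1001×37.2)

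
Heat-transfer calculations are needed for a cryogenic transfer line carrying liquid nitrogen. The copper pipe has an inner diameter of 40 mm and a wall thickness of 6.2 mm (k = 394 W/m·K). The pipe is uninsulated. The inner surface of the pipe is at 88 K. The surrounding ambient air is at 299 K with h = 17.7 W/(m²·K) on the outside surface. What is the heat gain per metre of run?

q′ ≈ 615 W/m

Radial resistances (cylindrical: R_cond = ln(r_o/r_i)/(2πkL), R_conv = 1/(h·2πrL)):
R_copper pipe wall = ln(26.2/20)/(2π×394×1) = 1.091×10^-4 K/W
R_outer film = 1/(h_o·2πr_oL) = 1/(17.7×2π×0.0262×1) = 0.3432 K/W
R_total = 0.3433 K/W
Q = ΔT/R_total = 211/0.3433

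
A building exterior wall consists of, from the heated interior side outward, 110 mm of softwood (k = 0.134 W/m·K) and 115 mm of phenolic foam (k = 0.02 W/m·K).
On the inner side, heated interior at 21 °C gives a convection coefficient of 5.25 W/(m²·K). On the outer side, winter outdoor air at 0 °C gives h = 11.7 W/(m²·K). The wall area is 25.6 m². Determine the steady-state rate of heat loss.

Q ≈ 78.5 W

Series thermal resistances:
R_inner film = 1/(h_i·A) = 1/(5.25×25.6) = 0.00744 K/W
R_softwood = L/(kA) = 0.11/(0.134×25.6) = 0.03207 K/W
R_phenolic foam = L/(kA) = 0.115/(0.02×25.6) = 0.2246 K/W
R_outer film = 1/(h_o·A) = 1/(11.7×25.6) = 0.003339 K/W
R_total = 0.2675 K/W
Q = ΔT / R_total = 21 / 0.2675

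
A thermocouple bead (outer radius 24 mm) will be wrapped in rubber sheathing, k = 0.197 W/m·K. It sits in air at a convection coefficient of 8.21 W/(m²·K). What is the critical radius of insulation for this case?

r_cr ≈ 48 mm

For a sphere r_cr = 2k/h = 2×0.197/8.21
r_cr = 48 mm; since the bare radius (24 mm) is below r_cr, adding a thin layer of insulation will *increase* heat loss.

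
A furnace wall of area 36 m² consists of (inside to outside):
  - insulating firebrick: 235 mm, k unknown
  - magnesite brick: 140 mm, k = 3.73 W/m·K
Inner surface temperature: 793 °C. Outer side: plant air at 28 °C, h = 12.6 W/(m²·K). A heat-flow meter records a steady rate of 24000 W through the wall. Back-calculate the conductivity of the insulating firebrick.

Thermal resistances in series:
R_magnesite brick = L/(kA) = 0.14/(3.73×36) = 0.001043 K/W
R_outer film = 1/(h_o·A) = 1/(12.6×36) = 0.002205 K/W
Sum of known resistances R_other = 0.003247 K/W
Total R = ΔT/Q = 765/24000 = 0.03188 K/W
R_insulating firebrick = R_total − R_other = 0.02863 K/W
k = L/(R·A) = 0.235/(0.02863×36)

k ≈ 0.228 W/(m·K)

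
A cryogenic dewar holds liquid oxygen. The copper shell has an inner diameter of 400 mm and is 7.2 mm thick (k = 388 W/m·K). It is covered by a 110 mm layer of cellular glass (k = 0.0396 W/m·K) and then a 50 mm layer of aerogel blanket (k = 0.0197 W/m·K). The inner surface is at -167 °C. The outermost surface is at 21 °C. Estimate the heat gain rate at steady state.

Q ≈ 36.9 W

For a spherical shell R = (1/r₁ − 1/r₂)/(4πk); film R = 1/(h·4πr²). In series:
R_copper shell = (1/0.2 − 1/0.2072)/(4π×388) = 3.563×10^-5 K/W
R_cellular glass = (1/0.2072 − 1/0.3172)/(4π×0.0396) = 3.363 K/W
R_aerogel blanket = (1/0.3172 − 1/0.3672)/(4π×0.0197) = 1.734 K/W
R_total = 5.097 K/W
Q = ΔT/R_total = 188/5.097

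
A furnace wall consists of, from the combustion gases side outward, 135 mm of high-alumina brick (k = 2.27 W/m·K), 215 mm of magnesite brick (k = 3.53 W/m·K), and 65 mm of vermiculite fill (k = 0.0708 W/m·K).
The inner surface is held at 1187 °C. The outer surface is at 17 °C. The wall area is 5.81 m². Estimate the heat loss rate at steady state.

Q ≈ 6550 W

Using the resistance-network approach (series):
R_high-alumina brick = L/(kA) = 0.135/(2.27×5.81) = 0.01024 K/W
R_magnesite brick = L/(kA) = 0.215/(3.53×5.81) = 0.01048 K/W
R_vermiculite fill = L/(kA) = 0.065/(0.0708×5.81) = 0.158 K/W
R_total = 0.1787 K/W
Q = ΔT / R_total = 1170 / 0.1787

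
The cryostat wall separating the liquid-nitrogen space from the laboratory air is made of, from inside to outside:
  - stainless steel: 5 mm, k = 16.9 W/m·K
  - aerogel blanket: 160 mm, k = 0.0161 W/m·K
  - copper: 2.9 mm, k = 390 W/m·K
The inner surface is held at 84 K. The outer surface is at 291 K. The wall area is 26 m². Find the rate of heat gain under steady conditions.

Q ≈ 542 W

Thermal resistances in series:
R_stainless steel = L/(kA) = 0.005/(16.9×26) = 1.138×10^-5 K/W
R_aerogel blanket = L/(kA) = 0.16/(0.0161×26) = 0.3822 K/W
R_copper = L/(kA) = 0.0029/(390×26) = 2.86×10^-7 K/W
R_total = 0.3822 K/W
Q = ΔT / R_total = 207 / 0.3822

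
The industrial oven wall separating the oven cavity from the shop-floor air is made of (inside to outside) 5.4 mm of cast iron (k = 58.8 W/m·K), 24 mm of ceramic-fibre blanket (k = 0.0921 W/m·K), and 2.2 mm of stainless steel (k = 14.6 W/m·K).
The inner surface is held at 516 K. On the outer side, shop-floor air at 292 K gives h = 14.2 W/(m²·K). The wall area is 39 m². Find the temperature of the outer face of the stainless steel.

T ≈ 340 K

Thermal resistances in series:
R_cast iron = L/(kA) = 0.0054/(58.8×39) = 2.355×10^-6 K/W
R_ceramic-fibre blanket = L/(kA) = 0.024/(0.0921×39) = 0.006682 K/W
R_stainless steel = L/(kA) = 0.0022/(14.6×39) = 3.864×10^-6 K/W
R_outer film = 1/(h_o·A) = 1/(14.2×39) = 0.001806 K/W
R_total = 0.008494 K/W;  Q = ΔT/R_total = 224/0.008494 = 26370 W
T_interface = T_inner − Q·ΣR(inner→interface) = 516 − 26400×0.006688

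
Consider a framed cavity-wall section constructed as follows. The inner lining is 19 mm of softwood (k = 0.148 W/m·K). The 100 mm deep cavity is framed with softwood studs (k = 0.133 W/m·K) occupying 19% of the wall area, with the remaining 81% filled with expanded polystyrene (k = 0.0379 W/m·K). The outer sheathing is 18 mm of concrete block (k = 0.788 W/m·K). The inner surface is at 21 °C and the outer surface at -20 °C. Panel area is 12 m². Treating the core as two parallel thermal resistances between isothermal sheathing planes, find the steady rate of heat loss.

Q ≈ 254 W

Sheathing layers in series; stud and cavity paths in parallel between them.
R_inner = 0.019/(0.148×12) = 0.0107 K/W
R_stud  = 0.1/(0.133×0.19×12) = 0.3298 K/W
R_cav   = 0.1/(0.0379×0.81×12) = 0.2715 K/W
1/R_core = 1/R_stud + 1/R_cav → R_core = 0.1489 K/W
R_outer = 0.018/(0.788×12) = 0.001904 K/W
R_total = 0.1615 K/W
Q = ΔT/R_total = 41/0.1615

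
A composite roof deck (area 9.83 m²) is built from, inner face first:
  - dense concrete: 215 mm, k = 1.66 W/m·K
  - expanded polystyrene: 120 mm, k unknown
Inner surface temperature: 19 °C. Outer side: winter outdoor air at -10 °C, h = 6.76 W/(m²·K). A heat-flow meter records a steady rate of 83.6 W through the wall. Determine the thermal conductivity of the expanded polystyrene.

Thermal resistances in series:
R_dense concrete = L/(kA) = 0.215/(1.66×9.83) = 0.01318 K/W
R_outer film = 1/(h_o·A) = 1/(6.76×9.83) = 0.01505 K/W
Sum of known resistances R_other = 0.02822 K/W
Total R = ΔT/Q = 29/83.6 = 0.3469 K/W
R_expanded polystyrene = R_total − R_other = 0.3187 K/W
k = L/(R·A) = 0.12/(0.3187×9.83)

k ≈ 0.0383 W/(m·K)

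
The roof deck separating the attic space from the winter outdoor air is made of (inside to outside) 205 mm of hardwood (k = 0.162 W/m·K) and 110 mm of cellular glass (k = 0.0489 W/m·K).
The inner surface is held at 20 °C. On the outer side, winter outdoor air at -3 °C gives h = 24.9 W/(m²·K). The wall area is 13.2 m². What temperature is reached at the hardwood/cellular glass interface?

Model the wall as resistances in series:
R_hardwood = L/(kA) = 0.205/(0.162×13.2) = 0.09587 K/W
R_cellular glass = L/(kA) = 0.11/(0.0489×13.2) = 0.1704 K/W
R_outer film = 1/(h_o·A) = 1/(24.9×13.2) = 0.003042 K/W
R_total = 0.2693 K/W;  Q = ΔT/R_total = 23/0.2693 = 85.4 W
T_interface = T_inner − Q·ΣR(inner→interface) = 20 − 85.4×0.09587

T ≈ 11.8 °C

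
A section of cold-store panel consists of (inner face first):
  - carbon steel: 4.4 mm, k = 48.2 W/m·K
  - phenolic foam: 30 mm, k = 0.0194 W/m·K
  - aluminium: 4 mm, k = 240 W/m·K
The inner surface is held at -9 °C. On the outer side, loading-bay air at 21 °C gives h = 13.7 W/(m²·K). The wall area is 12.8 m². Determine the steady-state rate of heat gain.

Treating each layer as a thermal resistance in series:
R_carbon steel = L/(kA) = 0.0044/(48.2×12.8) = 7.132×10^-6 K/W
R_phenolic foam = L/(kA) = 0.03/(0.0194×12.8) = 0.1208 K/W
R_aluminium = L/(kA) = 0.004/(240×12.8) = 1.302×10^-6 K/W
R_outer film = 1/(h_o·A) = 1/(13.7×12.8) = 0.005703 K/W
R_total = 0.1265 K/W
Q = ΔT / R_total = 30 / 0.1265

Q ≈ 237 W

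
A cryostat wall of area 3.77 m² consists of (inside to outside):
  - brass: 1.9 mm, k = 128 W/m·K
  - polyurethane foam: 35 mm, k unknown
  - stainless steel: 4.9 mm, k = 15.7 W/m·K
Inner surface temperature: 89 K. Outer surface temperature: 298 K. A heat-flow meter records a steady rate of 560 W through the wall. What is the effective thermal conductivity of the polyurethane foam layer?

k ≈ 0.0249 W/(m·K)

Model the wall as resistances in series:
R_brass = L/(kA) = 0.0019/(128×3.77) = 3.937×10^-6 K/W
R_stainless steel = L/(kA) = 0.0049/(15.7×3.77) = 8.279×10^-5 K/W
Sum of known resistances R_other = 8.672×10^-5 K/W
Total R = ΔT/Q = 209/560 = 0.3732 K/W
R_polyurethane foam = R_total − R_other = 0.3731 K/W
k = L/(R·A) = 0.035/(0.3731×3.77)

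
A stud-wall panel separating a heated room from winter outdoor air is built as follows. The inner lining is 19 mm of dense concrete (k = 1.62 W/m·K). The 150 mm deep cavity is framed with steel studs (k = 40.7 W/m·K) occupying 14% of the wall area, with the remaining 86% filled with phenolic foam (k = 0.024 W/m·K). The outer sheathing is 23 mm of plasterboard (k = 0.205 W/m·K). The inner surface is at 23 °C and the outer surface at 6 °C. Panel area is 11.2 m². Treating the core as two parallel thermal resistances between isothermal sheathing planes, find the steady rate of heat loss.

Sheathing layers in series; stud and cavity paths in parallel between them.
R_inner = 0.019/(1.62×11.2) = 0.001047 K/W
R_stud  = 0.15/(40.7×0.14×11.2) = 0.00235 K/W
R_cav   = 0.15/(0.024×0.86×11.2) = 0.6489 K/W
1/R_core = 1/R_stud + 1/R_cav → R_core = 0.002342 K/W
R_outer = 0.023/(0.205×11.2) = 0.01002 K/W
R_total = 0.01341 K/W
Q = ΔT/R_total = 17/0.01341

Q ≈ 1270 W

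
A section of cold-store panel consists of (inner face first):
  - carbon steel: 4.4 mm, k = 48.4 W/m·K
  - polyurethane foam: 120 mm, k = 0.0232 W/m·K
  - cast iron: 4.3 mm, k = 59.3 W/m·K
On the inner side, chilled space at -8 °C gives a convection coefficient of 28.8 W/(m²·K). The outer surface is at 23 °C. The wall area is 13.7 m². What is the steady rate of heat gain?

Q ≈ 81.6 W

Model the wall as resistances in series:
R_inner film = 1/(h_i·A) = 1/(28.8×13.7) = 0.002534 K/W
R_carbon steel = L/(kA) = 0.0044/(48.4×13.7) = 6.636×10^-6 K/W
R_polyurethane foam = L/(kA) = 0.12/(0.0232×13.7) = 0.3775 K/W
R_cast iron = L/(kA) = 0.0043/(59.3×13.7) = 5.293×10^-6 K/W
R_total = 0.3801 K/W
Q = ΔT / R_total = 31 / 0.3801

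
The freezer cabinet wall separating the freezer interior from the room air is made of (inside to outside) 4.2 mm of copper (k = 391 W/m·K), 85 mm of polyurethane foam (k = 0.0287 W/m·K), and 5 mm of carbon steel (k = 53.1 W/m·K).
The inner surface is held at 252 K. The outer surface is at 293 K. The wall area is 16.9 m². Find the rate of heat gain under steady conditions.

Thermal resistances in series:
R_copper = L/(kA) = 0.0042/(391×16.9) = 6.356×10^-7 K/W
R_polyurethane foam = L/(kA) = 0.085/(0.0287×16.9) = 0.1752 K/W
R_carbon steel = L/(kA) = 0.005/(53.1×16.9) = 5.572×10^-6 K/W
R_total = 0.1753 K/W
Q = ΔT / R_total = 41 / 0.1753

Q ≈ 234 W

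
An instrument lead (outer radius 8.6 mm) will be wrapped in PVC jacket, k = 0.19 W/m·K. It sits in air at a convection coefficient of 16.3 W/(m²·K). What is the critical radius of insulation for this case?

r_cr ≈ 11.7 mm

For a cylinder r_cr = k/h = 0.19/16.3
r_cr = 11.7 mm; since the bare radius (8.6 mm) is below r_cr, adding a thin layer of insulation will *increase* heat loss.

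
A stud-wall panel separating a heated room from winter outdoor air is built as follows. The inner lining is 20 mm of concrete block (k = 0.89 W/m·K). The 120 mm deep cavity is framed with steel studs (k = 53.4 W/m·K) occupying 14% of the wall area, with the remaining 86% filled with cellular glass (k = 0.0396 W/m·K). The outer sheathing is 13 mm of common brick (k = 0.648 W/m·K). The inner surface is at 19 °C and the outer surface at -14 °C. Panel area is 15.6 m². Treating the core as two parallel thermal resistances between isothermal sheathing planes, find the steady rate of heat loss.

Sheathing layers in series; stud and cavity paths in parallel between them.
R_inner = 0.02/(0.89×15.6) = 0.001441 K/W
R_stud  = 0.12/(53.4×0.14×15.6) = 0.001029 K/W
R_cav   = 0.12/(0.0396×0.86×15.6) = 0.2259 K/W
1/R_core = 1/R_stud + 1/R_cav → R_core = 0.001024 K/W
R_outer = 0.013/(0.648×15.6) = 0.001286 K/W
R_total = 0.003751 K/W
Q = ΔT/R_total = 33/0.003751

Q ≈ 8800 W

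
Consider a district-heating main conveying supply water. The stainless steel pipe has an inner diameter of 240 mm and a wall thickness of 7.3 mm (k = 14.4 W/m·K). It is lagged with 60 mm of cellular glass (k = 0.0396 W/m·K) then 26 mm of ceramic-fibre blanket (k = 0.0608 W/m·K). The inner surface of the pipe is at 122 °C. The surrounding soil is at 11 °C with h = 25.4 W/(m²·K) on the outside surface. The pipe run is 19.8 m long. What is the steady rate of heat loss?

Q ≈ 1140 W

Treating each annulus and film as a series resistance:
R_stainless steel pipe wall = ln(127.3/120)/(2π×14.4×19.8) = 3.296×10^-5 K/W
R_cellular glass = ln(187.3/127.3)/(2π×0.0396×19.8) = 0.07838 K/W
R_ceramic-fibre blanket = ln(213.3/187.3)/(2π×0.0608×19.8) = 0.01719 K/W
R_outer film = 1/(h_o·2πr_oL) = 1/(25.4×2π×0.2133×19.8) = 0.001484 K/W
R_total = 0.09709 K/W
Q = ΔT/R_total = 111/0.09709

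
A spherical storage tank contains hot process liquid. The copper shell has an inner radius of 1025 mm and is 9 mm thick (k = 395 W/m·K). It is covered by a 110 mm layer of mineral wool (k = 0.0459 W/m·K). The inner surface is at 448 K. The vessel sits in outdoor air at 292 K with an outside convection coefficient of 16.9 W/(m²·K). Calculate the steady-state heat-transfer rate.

Each spherical layer contributes R = (1/r_i − 1/r_o)/(4πk):
R_copper shell = (1/1.025 − 1/1.034)/(4π×395) = 1.711×10^-6 K/W
R_mineral wool = (1/1.034 − 1/1.144)/(4π×0.0459) = 0.1612 K/W
R_outer film = 1/(h·4πr_o²) = 1/(16.9×4π×1.144²) = 0.003598 K/W
R_total = 0.1648 K/W
Q = ΔT/R_total = 156/0.1648

Q ≈ 946 W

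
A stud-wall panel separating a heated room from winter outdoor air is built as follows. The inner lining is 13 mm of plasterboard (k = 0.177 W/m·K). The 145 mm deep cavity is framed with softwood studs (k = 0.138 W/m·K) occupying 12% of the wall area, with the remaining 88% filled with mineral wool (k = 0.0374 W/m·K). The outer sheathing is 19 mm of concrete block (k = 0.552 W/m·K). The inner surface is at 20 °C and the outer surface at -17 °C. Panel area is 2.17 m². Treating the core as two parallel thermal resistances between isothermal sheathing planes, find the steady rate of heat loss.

Q ≈ 26.4 W

Sheathing layers in series; stud and cavity paths in parallel between them.
R_inner = 0.013/(0.177×2.17) = 0.03385 K/W
R_stud  = 0.145/(0.138×0.12×2.17) = 4.035 K/W
R_cav   = 0.145/(0.0374×0.88×2.17) = 2.03 K/W
1/R_core = 1/R_stud + 1/R_cav → R_core = 1.351 K/W
R_outer = 0.019/(0.552×2.17) = 0.01586 K/W
R_total = 1.4 K/W
Q = ΔT/R_total = 37/1.4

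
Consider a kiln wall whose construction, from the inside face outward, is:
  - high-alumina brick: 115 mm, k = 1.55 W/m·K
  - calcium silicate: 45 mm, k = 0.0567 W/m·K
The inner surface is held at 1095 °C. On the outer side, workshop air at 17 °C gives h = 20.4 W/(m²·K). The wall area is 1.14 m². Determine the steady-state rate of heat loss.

Series thermal resistances:
R_high-alumina brick = L/(kA) = 0.115/(1.55×1.14) = 0.06508 K/W
R_calcium silicate = L/(kA) = 0.045/(0.0567×1.14) = 0.6962 K/W
R_outer film = 1/(h_o·A) = 1/(20.4×1.14) = 0.043 K/W
R_total = 0.8043 K/W
Q = ΔT / R_total = 1078 / 0.8043

Q ≈ 1340 W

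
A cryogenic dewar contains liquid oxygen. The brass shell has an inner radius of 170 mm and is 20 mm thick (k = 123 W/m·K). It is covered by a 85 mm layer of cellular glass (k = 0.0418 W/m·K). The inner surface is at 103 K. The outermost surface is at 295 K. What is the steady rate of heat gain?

For a spherical shell R = (1/r₁ − 1/r₂)/(4πk); film R = 1/(h·4πr²). In series:
R_brass shell = (1/0.17 − 1/0.19)/(4π×123) = 4.006×10^-4 K/W
R_cellular glass = (1/0.19 − 1/0.275)/(4π×0.0418) = 3.097 K/W
R_total = 3.097 K/W
Q = ΔT/R_total = 192/3.097

Q ≈ 62 W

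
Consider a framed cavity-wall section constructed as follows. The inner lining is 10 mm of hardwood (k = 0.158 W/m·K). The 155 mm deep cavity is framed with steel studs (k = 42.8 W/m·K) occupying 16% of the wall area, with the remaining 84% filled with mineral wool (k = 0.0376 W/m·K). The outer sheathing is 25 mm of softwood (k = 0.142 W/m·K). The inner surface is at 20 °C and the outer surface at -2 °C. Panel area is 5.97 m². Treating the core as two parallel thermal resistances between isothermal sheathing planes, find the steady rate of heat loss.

Q ≈ 502 W

Sheathing layers in series; stud and cavity paths in parallel between them.
R_inner = 0.01/(0.158×5.97) = 0.0106 K/W
R_stud  = 0.155/(42.8×0.16×5.97) = 0.003791 K/W
R_cav   = 0.155/(0.0376×0.84×5.97) = 0.822 K/W
1/R_core = 1/R_stud + 1/R_cav → R_core = 0.003774 K/W
R_outer = 0.025/(0.142×5.97) = 0.02949 K/W
R_total = 0.04387 K/W
Q = ΔT/R_total = 22/0.04387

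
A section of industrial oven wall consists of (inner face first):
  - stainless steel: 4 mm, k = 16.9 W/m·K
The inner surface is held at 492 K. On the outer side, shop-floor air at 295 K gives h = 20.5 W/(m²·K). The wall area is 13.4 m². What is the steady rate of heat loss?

Model the wall as resistances in series:
R_stainless steel = L/(kA) = 0.004/(16.9×13.4) = 1.766×10^-5 K/W
R_outer film = 1/(h_o·A) = 1/(20.5×13.4) = 0.00364 K/W
R_total = 0.003658 K/W
Q = ΔT / R_total = 197 / 0.003658

Q ≈ 53900 W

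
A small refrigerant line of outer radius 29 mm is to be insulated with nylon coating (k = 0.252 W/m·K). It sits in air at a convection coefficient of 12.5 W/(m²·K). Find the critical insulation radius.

For a cylinder r_cr = k/h = 0.252/12.5
r_cr = 20.2 mm; since the bare radius (29 mm) is above r_cr, any added insulation will reduce heat loss.

r_cr ≈ 20.2 mm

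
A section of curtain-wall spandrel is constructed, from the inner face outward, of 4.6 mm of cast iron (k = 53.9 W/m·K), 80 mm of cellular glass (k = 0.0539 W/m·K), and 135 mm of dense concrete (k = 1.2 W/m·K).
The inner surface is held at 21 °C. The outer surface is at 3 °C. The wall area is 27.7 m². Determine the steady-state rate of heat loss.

Using the resistance-network approach (series):
R_cast iron = L/(kA) = 0.0046/(53.9×27.7) = 3.081×10^-6 K/W
R_cellular glass = L/(kA) = 0.08/(0.0539×27.7) = 0.05358 K/W
R_dense concrete = L/(kA) = 0.135/(1.2×27.7) = 0.004061 K/W
R_total = 0.05765 K/W
Q = ΔT / R_total = 18 / 0.05765

Q ≈ 312 W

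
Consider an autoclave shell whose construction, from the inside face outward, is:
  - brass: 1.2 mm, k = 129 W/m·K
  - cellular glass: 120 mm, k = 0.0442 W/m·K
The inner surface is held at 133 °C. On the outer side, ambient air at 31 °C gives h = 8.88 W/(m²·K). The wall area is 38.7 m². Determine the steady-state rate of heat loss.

Treating each layer as a thermal resistance in series:
R_brass = L/(kA) = 0.0012/(129×38.7) = 2.404×10^-7 K/W
R_cellular glass = L/(kA) = 0.12/(0.0442×38.7) = 0.07015 K/W
R_outer film = 1/(h_o·A) = 1/(8.88×38.7) = 0.00291 K/W
R_total = 0.07306 K/W
Q = ΔT / R_total = 102 / 0.07306

Q ≈ 1400 W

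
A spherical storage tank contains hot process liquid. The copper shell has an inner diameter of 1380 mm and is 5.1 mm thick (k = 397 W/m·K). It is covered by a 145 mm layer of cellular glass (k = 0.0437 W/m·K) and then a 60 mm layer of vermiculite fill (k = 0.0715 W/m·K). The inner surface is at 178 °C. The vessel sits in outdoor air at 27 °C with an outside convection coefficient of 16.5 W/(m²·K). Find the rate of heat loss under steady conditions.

Spherical conduction: R = (1/r_in − 1/r_out)/(4πk) per layer; series-sum.
R_copper shell = (1/0.69 − 1/0.6951)/(4π×397) = 2.131×10^-6 K/W
R_cellular glass = (1/0.6951 − 1/0.8401)/(4π×0.0437) = 0.4522 K/W
R_vermiculite fill = (1/0.8401 − 1/0.9001)/(4π×0.0715) = 0.08831 K/W
R_outer film = 1/(h·4πr_o²) = 1/(16.5×4π×0.9001²) = 0.005953 K/W
R_total = 0.5464 K/W
Q = ΔT/R_total = 151/0.5464

Q ≈ 276 W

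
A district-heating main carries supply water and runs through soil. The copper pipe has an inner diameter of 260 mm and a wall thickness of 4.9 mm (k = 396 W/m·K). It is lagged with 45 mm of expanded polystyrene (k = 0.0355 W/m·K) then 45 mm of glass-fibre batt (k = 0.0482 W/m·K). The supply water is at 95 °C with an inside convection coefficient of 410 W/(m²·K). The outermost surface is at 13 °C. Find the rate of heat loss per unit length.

Treating each annulus and film as a series resistance:
R_inner film = 1/(h_i·2πr₁L) = 1/(410×2π×0.13×1) = 0.002986 K/W
R_copper pipe wall = ln(134.9/130)/(2π×396×1) = 1.487×10^-5 K/W
R_expanded polystyrene = ln(179.9/134.9)/(2π×0.0355×1) = 1.291 K/W
R_glass-fibre batt = ln(224.9/179.9)/(2π×0.0482×1) = 0.7372 K/W
R_total = 2.031 K/W
Q = ΔT/R_total = 82/2.031

q′ ≈ 40.4 W/m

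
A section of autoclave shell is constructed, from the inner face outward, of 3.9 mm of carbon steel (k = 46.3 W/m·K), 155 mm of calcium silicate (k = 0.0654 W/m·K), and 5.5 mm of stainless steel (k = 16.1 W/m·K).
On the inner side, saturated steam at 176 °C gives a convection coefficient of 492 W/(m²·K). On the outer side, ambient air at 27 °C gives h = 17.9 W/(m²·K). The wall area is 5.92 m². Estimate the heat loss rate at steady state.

Q ≈ 363 W

Thermal resistances in series:
R_inner film = 1/(h_i·A) = 1/(492×5.92) = 3.433×10^-4 K/W
R_carbon steel = L/(kA) = 0.0039/(46.3×5.92) = 1.423×10^-5 K/W
R_calcium silicate = L/(kA) = 0.155/(0.0654×5.92) = 0.4003 K/W
R_stainless steel = L/(kA) = 0.0055/(16.1×5.92) = 5.771×10^-5 K/W
R_outer film = 1/(h_o·A) = 1/(17.9×5.92) = 0.009437 K/W
R_total = 0.4102 K/W
Q = ΔT / R_total = 149 / 0.4102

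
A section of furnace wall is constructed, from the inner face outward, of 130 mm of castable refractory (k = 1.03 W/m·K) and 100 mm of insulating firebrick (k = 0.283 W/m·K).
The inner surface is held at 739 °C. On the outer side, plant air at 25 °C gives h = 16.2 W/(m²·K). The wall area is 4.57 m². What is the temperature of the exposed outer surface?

T ≈ 106 °C

Treating each layer as a thermal resistance in series:
R_castable refractory = L/(kA) = 0.13/(1.03×4.57) = 0.02762 K/W
R_insulating firebrick = L/(kA) = 0.1/(0.283×4.57) = 0.07732 K/W
R_outer film = 1/(h_o·A) = 1/(16.2×4.57) = 0.01351 K/W
R_total = 0.1184 K/W;  Q = ΔT/R_total = 714/0.1184 = 6028 W
T_interface = T_inner − Q·ΣR(inner→interface) = 739 − 6030×0.1049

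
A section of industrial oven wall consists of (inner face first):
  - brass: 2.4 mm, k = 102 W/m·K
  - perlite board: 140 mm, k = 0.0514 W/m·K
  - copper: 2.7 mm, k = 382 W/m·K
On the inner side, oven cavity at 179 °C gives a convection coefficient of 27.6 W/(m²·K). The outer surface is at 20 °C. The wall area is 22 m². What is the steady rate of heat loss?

Q ≈ 1270 W

Treating each layer as a thermal resistance in series:
R_inner film = 1/(h_i·A) = 1/(27.6×22) = 0.001647 K/W
R_brass = L/(kA) = 0.0024/(102×22) = 1.07×10^-6 K/W
R_perlite board = L/(kA) = 0.14/(0.0514×22) = 0.1238 K/W
R_copper = L/(kA) = 0.0027/(382×22) = 3.213×10^-7 K/W
R_total = 0.1255 K/W
Q = ΔT / R_total = 159 / 0.1255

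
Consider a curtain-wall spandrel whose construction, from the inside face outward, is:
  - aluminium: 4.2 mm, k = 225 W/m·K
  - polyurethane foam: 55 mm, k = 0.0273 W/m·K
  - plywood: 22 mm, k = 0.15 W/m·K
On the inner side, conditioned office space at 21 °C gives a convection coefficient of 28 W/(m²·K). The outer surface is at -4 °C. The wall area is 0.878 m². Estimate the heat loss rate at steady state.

Q ≈ 9.99 W

Series thermal resistances:
R_inner film = 1/(h_i·A) = 1/(28×0.878) = 0.04068 K/W
R_aluminium = L/(kA) = 0.0042/(225×0.878) = 2.126×10^-5 K/W
R_polyurethane foam = L/(kA) = 0.055/(0.0273×0.878) = 2.295 K/W
R_plywood = L/(kA) = 0.022/(0.15×0.878) = 0.167 K/W
R_total = 2.502 K/W
Q = ΔT / R_total = 25 / 2.502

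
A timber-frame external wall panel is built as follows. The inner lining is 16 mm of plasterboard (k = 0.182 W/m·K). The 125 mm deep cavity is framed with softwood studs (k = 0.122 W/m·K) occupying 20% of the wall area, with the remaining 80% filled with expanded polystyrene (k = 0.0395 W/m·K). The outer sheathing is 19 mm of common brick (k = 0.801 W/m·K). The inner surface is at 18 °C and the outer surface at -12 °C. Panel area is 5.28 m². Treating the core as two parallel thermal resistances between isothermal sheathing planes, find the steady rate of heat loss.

Sheathing layers in series; stud and cavity paths in parallel between them.
R_inner = 0.016/(0.182×5.28) = 0.01665 K/W
R_stud  = 0.125/(0.122×0.2×5.28) = 0.9703 K/W
R_cav   = 0.125/(0.0395×0.8×5.28) = 0.7492 K/W
1/R_core = 1/R_stud + 1/R_cav → R_core = 0.4228 K/W
R_outer = 0.019/(0.801×5.28) = 0.004492 K/W
R_total = 0.4439 K/W
Q = ΔT/R_total = 30/0.4439

Q ≈ 67.6 W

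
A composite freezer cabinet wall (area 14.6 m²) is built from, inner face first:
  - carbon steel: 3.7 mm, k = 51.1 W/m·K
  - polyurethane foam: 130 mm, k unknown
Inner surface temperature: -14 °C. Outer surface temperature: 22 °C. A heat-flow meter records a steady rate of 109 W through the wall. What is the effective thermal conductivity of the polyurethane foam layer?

k ≈ 0.027 W/(m·K)

Thermal resistances in series:
R_carbon steel = L/(kA) = 0.0037/(51.1×14.6) = 4.959×10^-6 K/W
Sum of known resistances R_other = 4.959×10^-6 K/W
Total R = ΔT/Q = 36/109 = 0.3303 K/W
R_polyurethane foam = R_total − R_other = 0.3303 K/W
k = L/(R·A) = 0.13/(0.3303×14.6)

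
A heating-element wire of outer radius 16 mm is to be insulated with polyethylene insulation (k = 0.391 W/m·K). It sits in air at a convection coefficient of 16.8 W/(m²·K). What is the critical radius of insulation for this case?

For a cylinder r_cr = k/h = 0.391/16.8
r_cr = 23.3 mm; since the bare radius (16 mm) is below r_cr, adding a thin layer of insulation will *increase* heat loss.

r_cr ≈ 23.3 mm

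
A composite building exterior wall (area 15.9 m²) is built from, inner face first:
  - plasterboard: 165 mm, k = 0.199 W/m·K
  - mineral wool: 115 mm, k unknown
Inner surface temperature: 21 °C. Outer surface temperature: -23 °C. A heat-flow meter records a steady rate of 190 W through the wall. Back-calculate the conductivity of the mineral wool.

Model the wall as resistances in series:
R_plasterboard = L/(kA) = 0.165/(0.199×15.9) = 0.05215 K/W
Sum of known resistances R_other = 0.05215 K/W
Total R = ΔT/Q = 44/190 = 0.2316 K/W
R_mineral wool = R_total − R_other = 0.1794 K/W
k = L/(R·A) = 0.115/(0.1794×15.9)

k ≈ 0.0403 W/(m·K)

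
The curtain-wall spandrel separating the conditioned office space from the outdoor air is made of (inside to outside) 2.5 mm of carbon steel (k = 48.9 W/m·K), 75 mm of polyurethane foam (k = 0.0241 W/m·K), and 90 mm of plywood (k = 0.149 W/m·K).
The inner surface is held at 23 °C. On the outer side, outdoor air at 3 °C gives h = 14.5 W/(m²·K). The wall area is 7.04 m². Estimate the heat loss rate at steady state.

Model the wall as resistances in series:
R_carbon steel = L/(kA) = 0.0025/(48.9×7.04) = 7.262×10^-6 K/W
R_polyurethane foam = L/(kA) = 0.075/(0.0241×7.04) = 0.4421 K/W
R_plywood = L/(kA) = 0.09/(0.149×7.04) = 0.0858 K/W
R_outer film = 1/(h_o·A) = 1/(14.5×7.04) = 0.009796 K/W
R_total = 0.5377 K/W
Q = ΔT / R_total = 20 / 0.5377

Q ≈ 37.2 W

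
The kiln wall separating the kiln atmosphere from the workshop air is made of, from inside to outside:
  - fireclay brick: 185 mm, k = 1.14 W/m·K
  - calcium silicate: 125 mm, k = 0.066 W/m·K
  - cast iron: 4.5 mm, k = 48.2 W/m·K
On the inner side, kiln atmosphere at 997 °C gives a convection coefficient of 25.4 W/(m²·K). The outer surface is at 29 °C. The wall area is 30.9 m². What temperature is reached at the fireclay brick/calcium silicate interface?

Thermal resistances in series:
R_inner film = 1/(h_i·A) = 1/(25.4×30.9) = 0.001274 K/W
R_fireclay brick = L/(kA) = 0.185/(1.14×30.9) = 0.005252 K/W
R_calcium silicate = L/(kA) = 0.125/(0.066×30.9) = 0.06129 K/W
R_cast iron = L/(kA) = 0.0045/(48.2×30.9) = 3.021×10^-6 K/W
R_total = 0.06782 K/W;  Q = ΔT/R_total = 968/0.06782 = 14270 W
T_interface = T_inner − Q·ΣR(inner→interface) = 997 − 14300×0.006526

T ≈ 904 °C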